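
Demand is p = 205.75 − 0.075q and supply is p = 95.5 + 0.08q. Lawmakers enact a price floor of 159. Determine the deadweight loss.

Competitive equilibrium: 205.75 − 0.075q = 95.5 + 0.08q → q* = 711.2903, p* = 152.4032.
At the floor p = 159, quantity demanded = (205.75 − 159)/0.075 = 623.3333.
Sellers' marginal cost at q' = 623.3333: 95.5 + 0.08·623.3333 = 145.3667.
Δq = 711.2903 − 623.3333 = 87.957; wedge = 159 − 145.3667 = 13.6333.
Deadweight loss = ½ × 87.957 × 13.6333 = 599.57.

599.57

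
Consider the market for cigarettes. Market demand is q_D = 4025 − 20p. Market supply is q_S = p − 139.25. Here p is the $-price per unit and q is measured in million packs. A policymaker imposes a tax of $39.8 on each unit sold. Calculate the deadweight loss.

In inverse form: demand p = 201.25 − 0.05q, supply p = 139.25 + q.
Competitive equilibrium: 201.25 − 0.05q = 139.25 + q → q* = 59.0476, p* = 198.2976.
With the tax, the buyer price exceeds the seller price by 39.8: (201.25 − 0.05q) − (139.25 + q) = 39.8 → q' = 21.1429.
Δq = 59.0476 − 21.1429 = 37.9047; the wedge equals the tax, 39.8.
Welfare loss = ½ × 37.9047 × 39.8 = $754.30 million.

$754.30 million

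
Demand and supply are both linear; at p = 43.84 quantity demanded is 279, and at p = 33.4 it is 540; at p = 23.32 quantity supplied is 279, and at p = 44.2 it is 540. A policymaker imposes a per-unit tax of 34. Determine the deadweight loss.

Demand slope = (33.4 − 43.84)/(540 − 279) = −0.04, so p = 55 − 0.04q.
Supply slope = (44.2 − 23.32)/(540 − 279) = 0.08, so p = 1 + 0.08q.
Competitive equilibrium: 55 − 0.04q = 1 + 0.08q → q* = 450, p* = 37.
With the tax, the buyer price exceeds the seller price by 34: (55 − 0.04q) − (1 + 0.08q) = 34 → q' = 166.6667.
Δq = 450 − 166.6667 = 283.3333; the wedge equals the tax, 34.
Deadweight loss = ½ × 283.3333 × 34 = 4816.67.

4816.67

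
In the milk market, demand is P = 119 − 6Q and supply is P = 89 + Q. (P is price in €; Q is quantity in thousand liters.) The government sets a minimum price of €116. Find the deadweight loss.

Competitive equilibrium: 119 − 6Q = 89 + Q → Q* = 4.2857, P* = 93.2857.
At the floor P = 116, quantity demanded = (119 − 116)/6 = 0.5.
Sellers' marginal cost at Q' = 0.5: 89 + 1·0.5 = 89.5.
ΔQ = 4.2857 − 0.5 = 3.7857; wedge = 116 − 89.5 = 26.5.
Welfare loss = ½ × 3.7857 × 26.5 = €50.16 thousand.

€50.16 thousand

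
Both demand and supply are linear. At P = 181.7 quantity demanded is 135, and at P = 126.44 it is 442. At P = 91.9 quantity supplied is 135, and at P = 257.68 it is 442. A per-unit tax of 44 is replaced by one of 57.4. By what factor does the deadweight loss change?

1.702

Demand slope = (126.44 − 181.7)/(442 − 135) = −0.18, so P = 206 − 0.18Q.
Supply slope = (257.68 − 91.9)/(442 − 135) = 0.54, so P = 19 + 0.54Q.
Competitive equilibrium: 206 − 0.18Q = 19 + 0.54Q → Q* = 259.7222, P* = 159.25.
For a per-unit tax t: ΔQ = t/0.72, so DWL = ½·t·(t/0.72) = t²/1.44.
At t = 44: DWL = 1344.444. At t = 57.4: DWL = 2288.028.
Ratio = (57.4/44)² = 1.702.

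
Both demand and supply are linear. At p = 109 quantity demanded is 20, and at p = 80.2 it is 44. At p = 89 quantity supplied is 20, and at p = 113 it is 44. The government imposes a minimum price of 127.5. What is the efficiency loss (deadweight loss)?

Demand slope = (80.2 − 109)/(44 − 20) = −1.2, so p = 133 − 1.2q.
Supply slope = (113 − 89)/(44 − 20) = 1, so p = 69 + q.
Competitive equilibrium: 133 − 1.2q = 69 + q → q* = 29.0909, p* = 98.0909.
At the floor p = 127.5, quantity demanded = (133 − 127.5)/1.2 = 4.5833.
Sellers' marginal cost at q' = 4.5833: 69 + 1·4.5833 = 73.5833.
Δq = 29.0909 − 4.5833 = 24.5076; wedge = 127.5 − 73.5833 = 53.9167.
Deadweight loss = ½ × 24.5076 × 53.9167 = 660.68.

660.68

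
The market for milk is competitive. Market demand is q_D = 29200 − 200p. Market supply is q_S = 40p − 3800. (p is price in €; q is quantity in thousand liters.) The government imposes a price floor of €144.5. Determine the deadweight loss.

€29400 thousand

In inverse form: demand p = 146 − 0.005q, supply p = 95 + 0.025q.
Competitive equilibrium: 146 − 0.005q = 95 + 0.025q → q* = 1700, p* = 137.5.
At the floor p = 144.5, quantity demanded = (146 − 144.5)/0.005 = 300.
Sellers' marginal cost at q' = 300: 95 + 0.025·300 = 102.5.
Δq = 1700 − 300 = 1400; wedge = 144.5 − 102.5 = 42.
DWL = ½ × 1400 × 42 = €29400 thousand.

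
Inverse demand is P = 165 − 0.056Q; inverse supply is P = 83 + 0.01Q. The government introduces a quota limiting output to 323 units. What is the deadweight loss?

Competitive equilibrium: 165 − 0.056Q = 83 + 0.01Q → Q* = 1242.4242, P* = 95.4242.
At Q = 323: demand price = 165 − 0.056·323 = 146.912; supply price = 83 + 0.01·323 = 86.23.
ΔQ = 1242.4242 − 323 = 919.4242; wedge = 146.912 − 86.23 = 60.682.
DWL = ½ × 919.4242 × 60.682 = 27896.25.

27896.25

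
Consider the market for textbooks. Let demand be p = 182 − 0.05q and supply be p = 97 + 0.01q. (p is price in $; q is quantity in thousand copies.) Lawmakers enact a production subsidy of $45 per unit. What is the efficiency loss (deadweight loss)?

Competitive equilibrium: 182 − 0.05q = 97 + 0.01q → q* = 1416.6667, p* = 111.1667.
The subsidy lowers effective supply by 45: p = 52 + 0.01q.
New quantity: 182 − 0.05q = 52 + 0.01q → q' = 2166.6667.
Overproduction Δq = 2166.6667 − 1416.6667 = 750; wedge = subsidy = 45.
The triangle = ½ × 750 × 45 = $16875 thousand.

$16875 thousand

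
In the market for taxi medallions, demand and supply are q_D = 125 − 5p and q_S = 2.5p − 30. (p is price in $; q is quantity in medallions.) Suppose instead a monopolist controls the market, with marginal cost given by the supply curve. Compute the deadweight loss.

In inverse form: demand p = 25 − 0.2q, supply p = 12 + 0.4q.
Competitive equilibrium: 25 − 0.2q = 12 + 0.4q → q* = 21.6667, p* = 20.6667.
Marginal revenue: MR = 25 − 0.4q. Set MR = MC: 25 − 0.4q = 12 + 0.4q → q_m = 16.25.
Price p_m = 25 − 0.2·16.25 = 21.75; MC(q_m) = 12 + 0.4·16.25 = 18.5.
Competitive q* = 21.6667, so Δq = 5.4167; wedge = 21.75 − 18.5 = 3.25.
Welfare loss = ½ × 5.4167 × 3.25 = $8.80.

$8.80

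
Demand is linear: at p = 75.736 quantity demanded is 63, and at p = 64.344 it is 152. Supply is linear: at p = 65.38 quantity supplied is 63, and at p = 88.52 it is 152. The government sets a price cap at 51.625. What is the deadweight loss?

1229.05

Demand slope = (64.344 − 75.736)/(152 − 63) = −0.128, so p = 83.8 − 0.128q.
Supply slope = (88.52 − 65.38)/(152 − 63) = 0.26, so p = 49 + 0.26q.
Competitive equilibrium: 83.8 − 0.128q = 49 + 0.26q → q* = 89.6907, p* = 72.3196.
At the ceiling p = 51.625, quantity supplied = (51.625 − 49)/0.26 = 10.0962.
Willingness to pay at q' = 10.0962: 83.8 − 0.128·10.0962 = 82.5077.
Δq = 89.6907 − 10.0962 = 79.5945; wedge = 82.5077 − 51.625 = 30.8827.
Welfare loss = ½ × 79.5945 × 30.8827 = 1229.05.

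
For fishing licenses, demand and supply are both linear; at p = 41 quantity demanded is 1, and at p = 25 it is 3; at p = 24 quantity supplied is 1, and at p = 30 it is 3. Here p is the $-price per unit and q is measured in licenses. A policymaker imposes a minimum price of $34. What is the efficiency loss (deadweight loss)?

$2.47

Demand slope = (25 − 41)/(3 − 1) = −8, so p = 49 − 8q.
Supply slope = (30 − 24)/(3 − 1) = 3, so p = 21 + 3q.
Competitive equilibrium: 49 − 8q = 21 + 3q → q* = 2.5455, p* = 28.6364.
At the floor p = 34, quantity demanded = (49 − 34)/8 = 1.875.
Sellers' marginal cost at q' = 1.875: 21 + 3·1.875 = 26.625.
Δq = 2.5455 − 1.875 = 0.6705; wedge = 34 − 26.625 = 7.375.
Deadweight loss = ½ × 0.6705 × 7.375 = $2.47.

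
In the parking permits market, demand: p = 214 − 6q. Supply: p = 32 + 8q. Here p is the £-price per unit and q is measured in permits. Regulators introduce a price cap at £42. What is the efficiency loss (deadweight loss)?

£966.44

Competitive equilibrium: 214 − 6q = 32 + 8q → q* = 13, p* = 136.
At the ceiling p = 42, quantity supplied = (42 − 32)/8 = 1.25.
Willingness to pay at q' = 1.25: 214 − 6·1.25 = 206.5.
Δq = 13 − 1.25 = 11.75; wedge = 206.5 − 42 = 164.5.
Welfare loss = ½ × 11.75 × 164.5 = £966.44.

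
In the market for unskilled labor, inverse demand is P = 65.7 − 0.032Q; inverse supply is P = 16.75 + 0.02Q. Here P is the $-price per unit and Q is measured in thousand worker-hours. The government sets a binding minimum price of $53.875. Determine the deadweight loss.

$8501.28 thousand

Competitive equilibrium: 65.7 − 0.032Q = 16.75 + 0.02Q → Q* = 941.34615, P* = 35.57692.
At the floor P = 53.875, quantity demanded = (65.7 − 53.875)/0.032 = 369.53125.
Sellers' marginal cost at Q' = 369.53125: 16.75 + 0.02·369.53125 = 24.14063.
ΔQ = 941.34615 − 369.53125 = 571.8149; wedge = 53.875 − 24.14063 = 29.73437.
Deadweight loss = ½ × 571.8149 × 29.73437 = $8501.28 thousand.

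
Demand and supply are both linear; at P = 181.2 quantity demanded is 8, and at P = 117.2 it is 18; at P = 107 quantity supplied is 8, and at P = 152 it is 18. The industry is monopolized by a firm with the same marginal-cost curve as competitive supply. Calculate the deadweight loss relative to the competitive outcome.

163.54

Demand slope = (117.2 − 181.2)/(18 − 8) = −6.4, so P = 232.4 − 6.4Q.
Supply slope = (152 − 107)/(18 − 8) = 4.5, so P = 71 + 4.5Q.
Competitive equilibrium: 232.4 − 6.4Q = 71 + 4.5Q → Q* = 14.8073, P* = 137.633.
Marginal revenue: MR = 232.4 − 12.8Q. Set MR = MC: 232.4 − 12.8Q = 71 + 4.5Q → Q_m = 9.3295.
Price P_m = 232.4 − 6.4·9.3295 = 172.6912; MC(Q_m) = 71 + 4.5·9.3295 = 112.9828.
Competitive Q* = 14.8073, so ΔQ = 5.4778; wedge = 172.6912 − 112.9828 = 59.7084.
Welfare loss = ½ × 5.4778 × 59.7084 = 163.54.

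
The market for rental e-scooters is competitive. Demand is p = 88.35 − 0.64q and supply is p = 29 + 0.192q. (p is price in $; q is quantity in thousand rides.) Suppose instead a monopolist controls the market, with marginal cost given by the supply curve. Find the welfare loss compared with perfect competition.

Competitive equilibrium: 88.35 − 0.64q = 29 + 0.192q → q* = 71.3341, p* = 42.6962.
Marginal revenue: MR = 88.35 − 1.28q. Set MR = MC: 88.35 − 1.28q = 29 + 0.192q → q_m = 40.3193.
Price p_m = 88.35 − 0.64·40.3193 = 62.5456; MC(q_m) = 29 + 0.192·40.3193 = 36.7413.
Competitive q* = 71.3341, so Δq = 31.0148; wedge = 62.5456 − 36.7413 = 25.8043.
Welfare loss = ½ × 31.0148 × 25.8043 = $400.16 thousand.

$400.16 thousand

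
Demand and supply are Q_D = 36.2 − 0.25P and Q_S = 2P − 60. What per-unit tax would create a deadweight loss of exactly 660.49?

77.1

In inverse form: demand P = 144.8 − 4Q, supply P = 30 + 0.5Q.
Competitive equilibrium: 144.8 − 4Q = 30 + 0.5Q → Q* = 25.5111, P* = 42.7556.
A tax t gives ΔQ = t/4.5 and wedge t, so DWL = t²/9.
t²/9 = 660.49 → t² = 5944.41 → t = 77.1.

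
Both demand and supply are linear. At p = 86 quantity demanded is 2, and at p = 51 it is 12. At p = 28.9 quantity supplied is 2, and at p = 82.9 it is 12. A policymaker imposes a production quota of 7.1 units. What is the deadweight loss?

7.70

Demand slope = (51 − 86)/(12 − 2) = −3.5, so p = 93 − 3.5q.
Supply slope = (82.9 − 28.9)/(12 − 2) = 5.4, so p = 18.1 + 5.4q.
Competitive equilibrium: 93 − 3.5q = 18.1 + 5.4q → q* = 8.4157, p* = 63.5449.
At q = 7.1: demand price = 93 − 3.5·7.1 = 68.15; supply price = 18.1 + 5.4·7.1 = 56.44.
Δq = 8.4157 − 7.1 = 1.3157; wedge = 68.15 − 56.44 = 11.71.
The triangle = ½ × 1.3157 × 11.71 = 7.70.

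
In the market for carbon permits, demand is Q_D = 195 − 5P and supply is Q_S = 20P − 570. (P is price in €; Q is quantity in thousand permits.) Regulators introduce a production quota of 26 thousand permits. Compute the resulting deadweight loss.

In inverse form: demand P = 39 − 0.2Q, supply P = 28.5 + 0.05Q.
Competitive equilibrium: 39 − 0.2Q = 28.5 + 0.05Q → Q* = 42, P* = 30.6.
At Q = 26: demand price = 39 − 0.2·26 = 33.8; supply price = 28.5 + 0.05·26 = 29.8.
ΔQ = 42 − 26 = 16; wedge = 33.8 − 29.8 = 4.
Welfare loss = ½ × 16 × 4 = €32 thousand.

€32 thousand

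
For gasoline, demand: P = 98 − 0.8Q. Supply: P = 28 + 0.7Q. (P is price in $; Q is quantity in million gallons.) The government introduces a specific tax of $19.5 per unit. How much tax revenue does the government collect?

$656.50 million

Competitive equilibrium: 98 − 0.8Q = 28 + 0.7Q → Q* = 46.6667, P* = 60.6667.
With the tax, the buyer price exceeds the seller price by 19.5: (98 − 0.8Q) − (28 + 0.7Q) = 19.5 → Q' = 33.6667.
Tax revenue = 19.5 × 33.6667 = $656.50 million.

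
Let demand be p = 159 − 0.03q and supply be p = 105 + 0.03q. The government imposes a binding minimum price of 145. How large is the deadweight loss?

Competitive equilibrium: 159 − 0.03q = 105 + 0.03q → q* = 900, p* = 132.
At the floor p = 145, quantity demanded = (159 − 145)/0.03 = 466.6667.
Sellers' marginal cost at q' = 466.6667: 105 + 0.03·466.6667 = 119.
Δq = 900 − 466.6667 = 433.3333; wedge = 145 − 119 = 26.
The triangle = ½ × 433.3333 × 26 = 5633.33.

5633.33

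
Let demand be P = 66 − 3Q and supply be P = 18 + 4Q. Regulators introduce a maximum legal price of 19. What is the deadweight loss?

Competitive equilibrium: 66 − 3Q = 18 + 4Q → Q* = 6.8571, P* = 45.4286.
At the ceiling P = 19, quantity supplied = (19 − 18)/4 = 0.25.
Willingness to pay at Q' = 0.25: 66 − 3·0.25 = 65.25.
ΔQ = 6.8571 − 0.25 = 6.6071; wedge = 65.25 − 19 = 46.25.
Welfare loss = ½ × 6.6071 × 46.25 = 152.79.

152.79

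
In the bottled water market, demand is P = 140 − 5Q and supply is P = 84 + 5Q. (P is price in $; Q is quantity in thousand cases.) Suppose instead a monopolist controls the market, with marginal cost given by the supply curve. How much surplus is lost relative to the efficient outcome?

Competitive equilibrium: 140 − 5Q = 84 + 5Q → Q* = 5.6, P* = 112.
Marginal revenue: MR = 140 − 10Q. Set MR = MC: 140 − 10Q = 84 + 5Q → Q_m = 3.7333.
Price P_m = 140 − 5·3.7333 = 121.3335; MC(Q_m) = 84 + 5·3.7333 = 102.6665.
Competitive Q* = 5.6, so ΔQ = 1.8667; wedge = 121.3335 − 102.6665 = 18.667.
DWL = ½ × 1.8667 × 18.667 = $17.42 thousand.

$17.42 thousand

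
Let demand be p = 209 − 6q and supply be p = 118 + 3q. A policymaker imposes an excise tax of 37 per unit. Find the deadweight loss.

Competitive equilibrium: 209 − 6q = 118 + 3q → q* = 10.1111, p* = 148.3333.
With the tax, the buyer price exceeds the seller price by 37: (209 − 6q) − (118 + 3q) = 37 → q' = 6.
Δq = 10.1111 − 6 = 4.1111; the wedge equals the tax, 37.
DWL = ½ × 4.1111 × 37 = 76.06.

76.06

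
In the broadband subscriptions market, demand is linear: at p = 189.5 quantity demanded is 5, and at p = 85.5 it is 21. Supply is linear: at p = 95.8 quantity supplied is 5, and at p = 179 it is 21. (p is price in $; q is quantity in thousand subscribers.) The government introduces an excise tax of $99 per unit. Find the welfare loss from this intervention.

Demand slope = (85.5 − 189.5)/(21 − 5) = −6.5, so p = 222 − 6.5q.
Supply slope = (179 − 95.8)/(21 − 5) = 5.2, so p = 69.8 + 5.2q.
Competitive equilibrium: 222 − 6.5q = 69.8 + 5.2q → q* = 13.00855, p* = 137.44444.
With the tax, the buyer price exceeds the seller price by 99: (222 − 6.5q) − (69.8 + 5.2q) = 99 → q' = 4.54701.
Δq = 13.00855 − 4.54701 = 8.46154; the wedge equals the tax, 99.
Deadweight loss = ½ × 8.46154 × 99 = $418.85 thousand.

$418.85 thousand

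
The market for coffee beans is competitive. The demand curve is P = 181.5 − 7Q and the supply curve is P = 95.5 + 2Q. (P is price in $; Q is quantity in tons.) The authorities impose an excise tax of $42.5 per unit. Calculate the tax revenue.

Competitive equilibrium: 181.5 − 7Q = 95.5 + 2Q → Q* = 9.5556, P* = 114.6111.
With the tax, the buyer price exceeds the seller price by 42.5: (181.5 − 7Q) − (95.5 + 2Q) = 42.5 → Q' = 4.8333.
Tax revenue = 42.5 × 4.8333 = $205.42.

$205.42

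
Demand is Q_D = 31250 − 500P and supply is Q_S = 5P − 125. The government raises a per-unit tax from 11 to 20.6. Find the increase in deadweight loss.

750.89

In inverse form: demand P = 62.5 − 0.002Q, supply P = 25 + 0.2Q.
Competitive equilibrium: 62.5 − 0.002Q = 25 + 0.2Q → Q* = 185.6436, P* = 62.1287.
For a per-unit tax t: ΔQ = t/0.202, so DWL = ½·t·(t/0.202) = t²/0.404.
At t = 11: DWL = 299.505. At t = 20.6: DWL = 1050.396.
Increase = 1050.396 − 299.505 = 750.89.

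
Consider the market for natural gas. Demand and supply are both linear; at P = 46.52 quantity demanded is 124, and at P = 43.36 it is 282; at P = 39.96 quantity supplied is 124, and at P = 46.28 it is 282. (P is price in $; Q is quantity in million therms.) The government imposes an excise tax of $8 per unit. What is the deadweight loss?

$533.33 million

Demand slope = (43.36 − 46.52)/(282 − 124) = −0.02, so P = 49 − 0.02Q.
Supply slope = (46.28 − 39.96)/(282 − 124) = 0.04, so P = 35 + 0.04Q.
Competitive equilibrium: 49 − 0.02Q = 35 + 0.04Q → Q* = 233.3333, P* = 44.3333.
With the tax, the buyer price exceeds the seller price by 8: (49 − 0.02Q) − (35 + 0.04Q) = 8 → Q' = 100.
ΔQ = 233.3333 − 100 = 133.3333; the wedge equals the tax, 8.
Deadweight loss = ½ × 133.3333 × 8 = $533.33 million.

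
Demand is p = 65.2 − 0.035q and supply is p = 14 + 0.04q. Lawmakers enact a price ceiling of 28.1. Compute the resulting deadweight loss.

Competitive equilibrium: 65.2 − 0.035q = 14 + 0.04q → q* = 682.6667, p* = 41.3067.
At the ceiling p = 28.1, quantity supplied = (28.1 − 14)/0.04 = 352.5.
Willingness to pay at q' = 352.5: 65.2 − 0.035·352.5 = 52.8625.
Δq = 682.6667 − 352.5 = 330.1667; wedge = 52.8625 − 28.1 = 24.7625.
Welfare loss = ½ × 330.1667 × 24.7625 = 4087.88.

4087.88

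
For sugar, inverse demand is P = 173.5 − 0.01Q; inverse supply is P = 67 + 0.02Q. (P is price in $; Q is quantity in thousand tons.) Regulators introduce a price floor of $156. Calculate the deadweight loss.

$48600 thousand

Competitive equilibrium: 173.5 − 0.01Q = 67 + 0.02Q → Q* = 3550, P* = 138.
At the floor P = 156, quantity demanded = (173.5 − 156)/0.01 = 1750.
Sellers' marginal cost at Q' = 1750: 67 + 0.02·1750 = 102.
ΔQ = 3550 − 1750 = 1800; wedge = 156 − 102 = 54.
DWL = ½ × 1800 × 54 = $48600 thousand.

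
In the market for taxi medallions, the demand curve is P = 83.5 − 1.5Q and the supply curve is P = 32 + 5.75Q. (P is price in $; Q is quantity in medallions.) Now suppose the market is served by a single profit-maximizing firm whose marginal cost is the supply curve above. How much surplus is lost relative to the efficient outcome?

$5.38

Competitive equilibrium: 83.5 − 1.5Q = 32 + 5.75Q → Q* = 7.1034, P* = 72.8448.
Marginal revenue: MR = 83.5 − 3Q. Set MR = MC: 83.5 − 3Q = 32 + 5.75Q → Q_m = 5.8857.
Price P_m = 83.5 − 1.5·5.8857 = 74.6715; MC(Q_m) = 32 + 5.75·5.8857 = 65.8428.
Competitive Q* = 7.1034, so ΔQ = 1.2177; wedge = 74.6715 − 65.8428 = 8.8287.
The triangle = ½ × 1.2177 × 8.8287 = $5.38.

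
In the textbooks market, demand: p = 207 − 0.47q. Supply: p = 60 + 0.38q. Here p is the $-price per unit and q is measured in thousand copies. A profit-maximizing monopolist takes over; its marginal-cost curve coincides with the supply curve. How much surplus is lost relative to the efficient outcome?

$1611.51 thousand

Competitive equilibrium: 207 − 0.47q = 60 + 0.38q → q* = 172.9412, p* = 125.7176.
Marginal revenue: MR = 207 − 0.94q. Set MR = MC: 207 − 0.94q = 60 + 0.38q → q_m = 111.3636.
Price p_m = 207 − 0.47·111.3636 = 154.6591; MC(q_m) = 60 + 0.38·111.3636 = 102.3182.
Competitive q* = 172.9412, so Δq = 61.5776; wedge = 154.6591 − 102.3182 = 52.3409.
The triangle = ½ × 61.5776 × 52.3409 = $1611.51 thousand.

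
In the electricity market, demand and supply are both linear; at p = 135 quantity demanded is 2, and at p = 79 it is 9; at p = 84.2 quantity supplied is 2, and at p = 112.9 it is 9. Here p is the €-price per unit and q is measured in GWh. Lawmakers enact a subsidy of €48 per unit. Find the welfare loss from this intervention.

€95.21

Demand slope = (79 − 135)/(9 − 2) = −8, so p = 151 − 8q.
Supply slope = (112.9 − 84.2)/(9 − 2) = 4.1, so p = 76 + 4.1q.
Competitive equilibrium: 151 − 8q = 76 + 4.1q → q* = 6.1983, p* = 101.4132.
The subsidy lowers effective supply by 48: p = 28 + 4.1q.
New quantity: 151 − 8q = 28 + 4.1q → q' = 10.1653.
Overproduction Δq = 10.1653 − 6.1983 = 3.967; wedge = subsidy = 48.
The triangle = ½ × 3.967 × 48 = €95.21.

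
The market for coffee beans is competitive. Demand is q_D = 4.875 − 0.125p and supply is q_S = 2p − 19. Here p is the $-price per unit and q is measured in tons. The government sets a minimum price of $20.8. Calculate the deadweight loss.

In inverse form: demand p = 39 − 8q, supply p = 9.5 + 0.5q.
Competitive equilibrium: 39 − 8q = 9.5 + 0.5q → q* = 3.4706, p* = 11.2353.
At the floor p = 20.8, quantity demanded = (39 − 20.8)/8 = 2.275.
Sellers' marginal cost at q' = 2.275: 9.5 + 0.5·2.275 = 10.6375.
Δq = 3.4706 − 2.275 = 1.1956; wedge = 20.8 − 10.6375 = 10.1625.
The triangle = ½ × 1.1956 × 10.1625 = $6.08.

$6.08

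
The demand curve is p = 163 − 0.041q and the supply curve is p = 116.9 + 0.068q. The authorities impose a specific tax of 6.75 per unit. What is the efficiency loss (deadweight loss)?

209

Competitive equilibrium: 163 − 0.041q = 116.9 + 0.068q → q* = 422.9358, p* = 145.6596.
With the tax, the buyer price exceeds the seller price by 6.75: (163 − 0.041q) − (116.9 + 0.068q) = 6.75 → q' = 361.0092.
Δq = 422.9358 − 361.0092 = 61.9266; the wedge equals the tax, 6.75.
DWL = ½ × 61.9266 × 6.75 = 209.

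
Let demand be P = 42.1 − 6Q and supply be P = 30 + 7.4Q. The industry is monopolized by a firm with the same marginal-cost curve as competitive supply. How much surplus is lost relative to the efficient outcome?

Competitive equilibrium: 42.1 − 6Q = 30 + 7.4Q → Q* = 0.903, P* = 36.6821.
Marginal revenue: MR = 42.1 − 12Q. Set MR = MC: 42.1 − 12Q = 30 + 7.4Q → Q_m = 0.6237.
Price P_m = 42.1 − 6·0.6237 = 38.3578; MC(Q_m) = 30 + 7.4·0.6237 = 34.6154.
Competitive Q* = 0.903, so ΔQ = 0.2793; wedge = 38.3578 − 34.6154 = 3.7424.
DWL = ½ × 0.2793 × 3.7424 = 0.52.

0.52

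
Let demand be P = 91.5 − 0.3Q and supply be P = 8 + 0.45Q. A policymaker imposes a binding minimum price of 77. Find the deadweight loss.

1488.375

Competitive equilibrium: 91.5 − 0.3Q = 8 + 0.45Q → Q* = 111.3333, P* = 58.1.
At the floor P = 77, quantity demanded = (91.5 − 77)/0.3 = 48.3333.
Sellers' marginal cost at Q' = 48.3333: 8 + 0.45·48.3333 = 29.75.
ΔQ = 111.3333 − 48.3333 = 63; wedge = 77 − 29.75 = 47.25.
Deadweight loss = ½ × 63 × 47.25 = 1488.375.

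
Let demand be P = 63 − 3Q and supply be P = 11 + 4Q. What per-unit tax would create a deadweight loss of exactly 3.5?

Competitive equilibrium: 63 − 3Q = 11 + 4Q → Q* = 7.4286, P* = 40.7143.
A tax t gives ΔQ = t/7 and wedge t, so DWL = t²/14.
t²/14 = 3.5 → t² = 49 → t = 7.

7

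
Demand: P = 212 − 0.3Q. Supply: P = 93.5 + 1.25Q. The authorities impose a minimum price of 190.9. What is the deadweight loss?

29.01

Competitive equilibrium: 212 − 0.3Q = 93.5 + 1.25Q → Q* = 76.4516, P* = 189.0645.
At the floor P = 190.9, quantity demanded = (212 − 190.9)/0.3 = 70.3333.
Sellers' marginal cost at Q' = 70.3333: 93.5 + 1.25·70.3333 = 181.4166.
ΔQ = 76.4516 − 70.3333 = 6.1183; wedge = 190.9 − 181.4166 = 9.4834.
DWL = ½ × 6.1183 × 9.4834 = 29.01.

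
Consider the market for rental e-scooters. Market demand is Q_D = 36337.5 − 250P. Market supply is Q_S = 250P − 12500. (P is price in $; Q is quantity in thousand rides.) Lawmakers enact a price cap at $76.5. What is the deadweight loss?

$112095.16 thousand

In inverse form: demand P = 145.35 − 0.004Q, supply P = 50 + 0.004Q.
Competitive equilibrium: 145.35 − 0.004Q = 50 + 0.004Q → Q* = 11918.75, P* = 97.675.
At the ceiling P = 76.5, quantity supplied = (76.5 − 50)/0.004 = 6625.
Willingness to pay at Q' = 6625: 145.35 − 0.004·6625 = 118.85.
ΔQ = 11918.75 − 6625 = 5293.75; wedge = 118.85 − 76.5 = 42.35.
Deadweight loss = ½ × 5293.75 × 42.35 = $112095.16 thousand.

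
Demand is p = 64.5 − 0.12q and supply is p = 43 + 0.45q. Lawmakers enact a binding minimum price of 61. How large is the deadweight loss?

20.85

Competitive equilibrium: 64.5 − 0.12q = 43 + 0.45q → q* = 37.7193, p* = 59.9737.
At the floor p = 61, quantity demanded = (64.5 − 61)/0.12 = 29.1667.
Sellers' marginal cost at q' = 29.1667: 43 + 0.45·29.1667 = 56.125.
Δq = 37.7193 − 29.1667 = 8.5526; wedge = 61 − 56.125 = 4.875.
DWL = ½ × 8.5526 × 4.875 = 20.85.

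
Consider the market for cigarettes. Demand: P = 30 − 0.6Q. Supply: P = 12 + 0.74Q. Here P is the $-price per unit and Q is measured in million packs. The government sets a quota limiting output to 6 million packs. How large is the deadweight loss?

$37.02 million

Competitive equilibrium: 30 − 0.6Q = 12 + 0.74Q → Q* = 13.4328, P* = 21.9403.
At Q = 6: demand price = 30 − 0.6·6 = 26.4; supply price = 12 + 0.74·6 = 16.44.
ΔQ = 13.4328 − 6 = 7.4328; wedge = 26.4 − 16.44 = 9.96.
DWL = ½ × 7.4328 × 9.96 = $37.02 million.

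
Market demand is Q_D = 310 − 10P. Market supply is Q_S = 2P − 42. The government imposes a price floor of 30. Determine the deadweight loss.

In inverse form: demand P = 31 − 0.1Q, supply P = 21 + 0.5Q.
Competitive equilibrium: 31 − 0.1Q = 21 + 0.5Q → Q* = 16.6667, P* = 29.3333.
At the floor P = 30, quantity demanded = (31 − 30)/0.1 = 10.
Sellers' marginal cost at Q' = 10: 21 + 0.5·10 = 26.
ΔQ = 16.6667 − 10 = 6.6667; wedge = 30 − 26 = 4.
Deadweight loss = ½ × 6.6667 × 4 = 13.33.

13.33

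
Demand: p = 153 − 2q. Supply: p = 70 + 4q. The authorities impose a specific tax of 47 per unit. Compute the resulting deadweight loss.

184.08

Competitive equilibrium: 153 − 2q = 70 + 4q → q* = 13.8333, p* = 125.3333.
With the tax, the buyer price exceeds the seller price by 47: (153 − 2q) − (70 + 4q) = 47 → q' = 6.
Δq = 13.8333 − 6 = 7.8333; the wedge equals the tax, 47.
Welfare loss = ½ × 7.8333 × 47 = 184.08.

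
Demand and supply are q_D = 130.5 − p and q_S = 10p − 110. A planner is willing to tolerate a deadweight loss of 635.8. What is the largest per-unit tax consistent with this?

In inverse form: demand p = 130.5 − q, supply p = 11 + 0.1q.
Competitive equilibrium: 130.5 − q = 11 + 0.1q → q* = 108.6364, p* = 21.8636.
A tax t gives Δq = t/1.1 and wedge t, so DWL = t²/2.2.
t²/2.2 = 635.8 → t² = 1398.76 → t = 37.4.

37.4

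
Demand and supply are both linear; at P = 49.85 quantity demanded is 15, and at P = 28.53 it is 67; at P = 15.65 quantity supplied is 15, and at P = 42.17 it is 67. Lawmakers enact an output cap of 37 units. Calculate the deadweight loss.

105.91

Demand slope = (28.53 − 49.85)/(67 − 15) = −0.41, so P = 56 − 0.41Q.
Supply slope = (42.17 − 15.65)/(67 − 15) = 0.51, so P = 8 + 0.51Q.
Competitive equilibrium: 56 − 0.41Q = 8 + 0.51Q → Q* = 52.1739, P* = 34.6087.
At Q = 37: demand price = 56 − 0.41·37 = 40.83; supply price = 8 + 0.51·37 = 26.87.
ΔQ = 52.1739 − 37 = 15.1739; wedge = 40.83 − 26.87 = 13.96.
The triangle = ½ × 15.1739 × 13.96 = 105.91.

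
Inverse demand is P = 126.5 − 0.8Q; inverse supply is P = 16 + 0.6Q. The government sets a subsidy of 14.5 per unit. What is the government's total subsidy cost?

Competitive equilibrium: 126.5 − 0.8Q = 16 + 0.6Q → Q* = 78.9286, P* = 63.3571.
The subsidy lowers effective supply by 14.5: P = 1.5 + 0.6Q.
New quantity: 126.5 − 0.8Q = 1.5 + 0.6Q → Q' = 89.2857.
Total subsidy cost = 14.5 × 89.2857 = 1294.64.

1294.64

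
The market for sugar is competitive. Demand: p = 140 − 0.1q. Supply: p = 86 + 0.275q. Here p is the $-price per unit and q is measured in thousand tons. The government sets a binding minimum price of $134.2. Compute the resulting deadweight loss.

Competitive equilibrium: 140 − 0.1q = 86 + 0.275q → q* = 144, p* = 125.6.
At the floor p = 134.2, quantity demanded = (140 − 134.2)/0.1 = 58.
Sellers' marginal cost at q' = 58: 86 + 0.275·58 = 101.95.
Δq = 144 − 58 = 86; wedge = 134.2 − 101.95 = 32.25.
Deadweight loss = ½ × 86 × 32.25 = $1386.75 thousand.

$1386.75 thousand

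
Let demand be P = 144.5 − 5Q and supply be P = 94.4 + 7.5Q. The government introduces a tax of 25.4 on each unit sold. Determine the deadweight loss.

Competitive equilibrium: 144.5 − 5Q = 94.4 + 7.5Q → Q* = 4.008, P* = 124.46.
With the tax, the buyer price exceeds the seller price by 25.4: (144.5 − 5Q) − (94.4 + 7.5Q) = 25.4 → Q' = 1.976.
ΔQ = 4.008 − 1.976 = 2.032; the wedge equals the tax, 25.4.
The triangle = ½ × 2.032 × 25.4 = 25.81.

25.81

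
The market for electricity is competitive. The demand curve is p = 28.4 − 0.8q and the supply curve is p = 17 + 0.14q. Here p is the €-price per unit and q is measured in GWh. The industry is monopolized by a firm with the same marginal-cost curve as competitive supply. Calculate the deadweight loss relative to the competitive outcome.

Competitive equilibrium: 28.4 − 0.8q = 17 + 0.14q → q* = 12.1277, p* = 18.6979.
Marginal revenue: MR = 28.4 − 1.6q. Set MR = MC: 28.4 − 1.6q = 17 + 0.14q → q_m = 6.5517.
Price p_m = 28.4 − 0.8·6.5517 = 23.1586; MC(q_m) = 17 + 0.14·6.5517 = 17.9172.
Competitive q* = 12.1277, so Δq = 5.576; wedge = 23.1586 − 17.9172 = 5.2414.
The triangle = ½ × 5.576 × 5.2414 = €14.61.

€14.61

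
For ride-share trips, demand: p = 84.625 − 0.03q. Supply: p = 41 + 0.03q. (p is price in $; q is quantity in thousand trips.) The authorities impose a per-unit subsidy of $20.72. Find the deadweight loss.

$3577.65 thousand

Competitive equilibrium: 84.625 − 0.03q = 41 + 0.03q → q* = 727.0833, p* = 62.8125.
The subsidy lowers effective supply by 20.72: p = 20.28 + 0.03q.
New quantity: 84.625 − 0.03q = 20.28 + 0.03q → q' = 1072.4167.
Overproduction Δq = 1072.4167 − 727.0833 = 345.3334; wedge = subsidy = 20.72.
Welfare loss = ½ × 345.3334 × 20.72 = $3577.65 thousand.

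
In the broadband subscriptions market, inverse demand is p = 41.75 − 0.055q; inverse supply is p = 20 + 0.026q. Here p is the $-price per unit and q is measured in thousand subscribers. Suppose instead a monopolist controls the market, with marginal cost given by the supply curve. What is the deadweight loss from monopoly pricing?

$477.59 thousand

Competitive equilibrium: 41.75 − 0.055q = 20 + 0.026q → q* = 268.51852, p* = 26.98148.
Marginal revenue: MR = 41.75 − 0.11q. Set MR = MC: 41.75 − 0.11q = 20 + 0.026q → q_m = 159.92647.
Price p_m = 41.75 − 0.055·159.92647 = 32.95404; MC(q_m) = 20 + 0.026·159.92647 = 24.15809.
Competitive q* = 268.51852, so Δq = 108.59205; wedge = 32.95404 − 24.15809 = 8.79595.
DWL = ½ × 108.59205 × 8.79595 = $477.59 thousand.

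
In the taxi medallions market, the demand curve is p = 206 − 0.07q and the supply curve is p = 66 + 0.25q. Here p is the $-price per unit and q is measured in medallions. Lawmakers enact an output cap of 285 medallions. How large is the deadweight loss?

Competitive equilibrium: 206 − 0.07q = 66 + 0.25q → q* = 437.5, p* = 175.375.
At q = 285: demand price = 206 − 0.07·285 = 186.05; supply price = 66 + 0.25·285 = 137.25.
Δq = 437.5 − 285 = 152.5; wedge = 186.05 − 137.25 = 48.8.
Welfare loss = ½ × 152.5 × 48.8 = $3721.

$3721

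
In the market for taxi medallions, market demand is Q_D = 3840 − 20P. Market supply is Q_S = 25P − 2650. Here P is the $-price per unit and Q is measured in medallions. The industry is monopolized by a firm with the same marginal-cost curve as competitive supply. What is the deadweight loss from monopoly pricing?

In inverse form: demand P = 192 − 0.05Q, supply P = 106 + 0.04Q.
Competitive equilibrium: 192 − 0.05Q = 106 + 0.04Q → Q* = 955.5556, P* = 144.2222.
Marginal revenue: MR = 192 − 0.1Q. Set MR = MC: 192 − 0.1Q = 106 + 0.04Q → Q_m = 614.2857.
Price P_m = 192 − 0.05·614.2857 = 161.2857; MC(Q_m) = 106 + 0.04·614.2857 = 130.5714.
Competitive Q* = 955.5556, so ΔQ = 341.2699; wedge = 161.2857 − 130.5714 = 30.7143.
Welfare loss = ½ × 341.2699 × 30.7143 = $5240.93.

$5240.93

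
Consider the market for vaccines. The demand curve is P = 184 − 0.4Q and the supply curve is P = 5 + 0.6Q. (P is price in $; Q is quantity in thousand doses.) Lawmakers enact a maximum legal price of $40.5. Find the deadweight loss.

Competitive equilibrium: 184 − 0.4Q = 5 + 0.6Q → Q* = 179, P* = 112.4.
At the ceiling P = 40.5, quantity supplied = (40.5 − 5)/0.6 = 59.1667.
Willingness to pay at Q' = 59.1667: 184 − 0.4·59.1667 = 160.3333.
ΔQ = 179 − 59.1667 = 119.8333; wedge = 160.3333 − 40.5 = 119.8333.
DWL = ½ × 119.8333 × 119.8333 = $7180.01 thousand.

$7180.01 thousand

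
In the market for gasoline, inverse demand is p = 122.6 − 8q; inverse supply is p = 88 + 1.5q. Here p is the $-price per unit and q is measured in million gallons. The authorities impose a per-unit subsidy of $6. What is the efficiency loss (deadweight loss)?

$1.89 million

Competitive equilibrium: 122.6 − 8q = 88 + 1.5q → q* = 3.6421, p* = 93.4632.
The subsidy lowers effective supply by 6: p = 82 + 1.5q.
New quantity: 122.6 − 8q = 82 + 1.5q → q' = 4.2737.
Overproduction Δq = 4.2737 − 3.6421 = 0.6316; wedge = subsidy = 6.
The triangle = ½ × 0.6316 × 6 = $1.89 million.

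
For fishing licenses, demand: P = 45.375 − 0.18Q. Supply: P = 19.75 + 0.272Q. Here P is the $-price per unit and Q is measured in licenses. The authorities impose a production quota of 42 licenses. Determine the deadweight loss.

$48.79

Competitive equilibrium: 45.375 − 0.18Q = 19.75 + 0.272Q → Q* = 56.6925, P* = 35.1704.
At Q = 42: demand price = 45.375 − 0.18·42 = 37.815; supply price = 19.75 + 0.272·42 = 31.174.
ΔQ = 56.6925 − 42 = 14.6925; wedge = 37.815 − 31.174 = 6.641.
The triangle = ½ × 14.6925 × 6.641 = $48.79.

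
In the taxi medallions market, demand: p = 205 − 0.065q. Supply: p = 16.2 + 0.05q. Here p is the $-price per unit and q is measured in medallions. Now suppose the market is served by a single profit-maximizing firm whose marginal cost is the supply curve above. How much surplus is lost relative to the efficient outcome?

Competitive equilibrium: 205 − 0.065q = 16.2 + 0.05q → q* = 1641.7391, p* = 98.287.
Marginal revenue: MR = 205 − 0.13q. Set MR = MC: 205 − 0.13q = 16.2 + 0.05q → q_m = 1048.8889.
Price p_m = 205 − 0.065·1048.8889 = 136.8222; MC(q_m) = 16.2 + 0.05·1048.8889 = 68.6444.
Competitive q* = 1641.7391, so Δq = 592.8502; wedge = 136.8222 − 68.6444 = 68.1778.
Welfare loss = ½ × 592.8502 × 68.1778 = $20209.61.

$20209.61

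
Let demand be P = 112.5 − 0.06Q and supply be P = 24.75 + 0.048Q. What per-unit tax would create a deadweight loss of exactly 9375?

45

Competitive equilibrium: 112.5 − 0.06Q = 24.75 + 0.048Q → Q* = 812.5, P* = 63.75.
A tax t gives ΔQ = t/0.108 and wedge t, so DWL = t²/0.216.
t²/0.216 = 9375 → t² = 2025 → t = 45.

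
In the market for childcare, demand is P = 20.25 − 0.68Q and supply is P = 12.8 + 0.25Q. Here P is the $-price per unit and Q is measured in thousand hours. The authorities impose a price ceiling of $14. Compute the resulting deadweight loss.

$4.79 thousand

Competitive equilibrium: 20.25 − 0.68Q = 12.8 + 0.25Q → Q* = 8.0108, P* = 14.8027.
At the ceiling P = 14, quantity supplied = (14 − 12.8)/0.25 = 4.8.
Willingness to pay at Q' = 4.8: 20.25 − 0.68·4.8 = 16.986.
ΔQ = 8.0108 − 4.8 = 3.2108; wedge = 16.986 − 14 = 2.986.
DWL = ½ × 3.2108 × 2.986 = $4.79 thousand.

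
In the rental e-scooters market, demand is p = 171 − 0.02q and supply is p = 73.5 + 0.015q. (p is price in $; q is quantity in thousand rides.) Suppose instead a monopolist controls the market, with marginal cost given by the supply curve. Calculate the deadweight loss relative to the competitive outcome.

Competitive equilibrium: 171 − 0.02q = 73.5 + 0.015q → q* = 2785.714286, p* = 115.285714.
Marginal revenue: MR = 171 − 0.04q. Set MR = MC: 171 − 0.04q = 73.5 + 0.015q → q_m = 1772.727273.
Price p_m = 171 − 0.02·1772.727273 = 135.545455; MC(q_m) = 73.5 + 0.015·1772.727273 = 100.090909.
Competitive q* = 2785.714286, so Δq = 1012.987013; wedge = 135.545455 − 100.090909 = 35.454546.
Deadweight loss = ½ × 1012.987013 × 35.454546 = $17957.50 thousand.

$17957.50 thousand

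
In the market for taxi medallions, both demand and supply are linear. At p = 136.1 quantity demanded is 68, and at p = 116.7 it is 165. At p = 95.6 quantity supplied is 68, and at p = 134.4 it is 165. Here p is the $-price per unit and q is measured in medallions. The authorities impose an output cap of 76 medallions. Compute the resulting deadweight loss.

Demand slope = (116.7 − 136.1)/(165 − 68) = −0.2, so p = 149.7 − 0.2q.
Supply slope = (134.4 − 95.6)/(165 − 68) = 0.4, so p = 68.4 + 0.4q.
Competitive equilibrium: 149.7 − 0.2q = 68.4 + 0.4q → q* = 135.5, p* = 122.6.
At q = 76: demand price = 149.7 − 0.2·76 = 134.5; supply price = 68.4 + 0.4·76 = 98.8.
Δq = 135.5 − 76 = 59.5; wedge = 134.5 − 98.8 = 35.7.
DWL = ½ × 59.5 × 35.7 = $1062.075.

$1062.075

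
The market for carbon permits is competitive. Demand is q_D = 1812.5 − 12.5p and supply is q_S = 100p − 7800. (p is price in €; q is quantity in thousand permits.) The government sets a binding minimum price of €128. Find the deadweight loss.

€12733.42 thousand

In inverse form: demand p = 145 − 0.08q, supply p = 78 + 0.01q.
Competitive equilibrium: 145 − 0.08q = 78 + 0.01q → q* = 744.4444, p* = 85.4444.
At the floor p = 128, quantity demanded = (145 − 128)/0.08 = 212.5.
Sellers' marginal cost at q' = 212.5: 78 + 0.01·212.5 = 80.125.
Δq = 744.4444 − 212.5 = 531.9444; wedge = 128 − 80.125 = 47.875.
The triangle = ½ × 531.9444 × 47.875 = €12733.42 thousand.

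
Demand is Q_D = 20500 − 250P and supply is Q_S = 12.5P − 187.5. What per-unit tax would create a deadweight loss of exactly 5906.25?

In inverse form: demand P = 82 − 0.004Q, supply P = 15 + 0.08Q.
Competitive equilibrium: 82 − 0.004Q = 15 + 0.08Q → Q* = 797.619, P* = 78.8095.
A tax t gives ΔQ = t/0.084 and wedge t, so DWL = t²/0.168.
t²/0.168 = 5906.25 → t² = 992.25 → t = 31.5.

31.5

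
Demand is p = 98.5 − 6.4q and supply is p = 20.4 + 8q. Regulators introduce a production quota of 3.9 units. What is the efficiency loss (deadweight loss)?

Competitive equilibrium: 98.5 − 6.4q = 20.4 + 8q → q* = 5.4236, p* = 63.7889.
At q = 3.9: demand price = 98.5 − 6.4·3.9 = 73.54; supply price = 20.4 + 8·3.9 = 51.6.
Δq = 5.4236 − 3.9 = 1.5236; wedge = 73.54 − 51.6 = 21.94.
Deadweight loss = ½ × 1.5236 × 21.94 = 16.71.

16.71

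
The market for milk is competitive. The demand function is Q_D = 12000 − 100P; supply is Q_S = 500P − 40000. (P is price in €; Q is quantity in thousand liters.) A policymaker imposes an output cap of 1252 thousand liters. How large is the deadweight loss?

In inverse form: demand P = 120 − 0.01Q, supply P = 80 + 0.002Q.
Competitive equilibrium: 120 − 0.01Q = 80 + 0.002Q → Q* = 3333.3333, P* = 86.6667.
At Q = 1252: demand price = 120 − 0.01·1252 = 107.48; supply price = 80 + 0.002·1252 = 82.504.
ΔQ = 3333.3333 − 1252 = 2081.3333; wedge = 107.48 − 82.504 = 24.976.
DWL = ½ × 2081.3333 × 24.976 = €25991.69 thousand.

€25991.69 thousand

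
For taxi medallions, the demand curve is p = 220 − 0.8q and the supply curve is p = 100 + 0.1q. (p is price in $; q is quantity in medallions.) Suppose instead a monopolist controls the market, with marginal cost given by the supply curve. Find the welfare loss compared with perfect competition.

Competitive equilibrium: 220 − 0.8q = 100 + 0.1q → q* = 133.3333, p* = 113.3333.
Marginal revenue: MR = 220 − 1.6q. Set MR = MC: 220 − 1.6q = 100 + 0.1q → q_m = 70.5882.
Price p_m = 220 − 0.8·70.5882 = 163.5294; MC(q_m) = 100 + 0.1·70.5882 = 107.0588.
Competitive q* = 133.3333, so Δq = 62.7451; wedge = 163.5294 − 107.0588 = 56.4706.
Deadweight loss = ½ × 62.7451 × 56.4706 = $1771.63.

$1771.63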